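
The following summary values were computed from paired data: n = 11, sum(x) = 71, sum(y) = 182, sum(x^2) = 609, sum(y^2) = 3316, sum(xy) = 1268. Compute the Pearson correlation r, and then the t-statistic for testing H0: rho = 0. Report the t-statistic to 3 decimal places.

1.450

Numerator: nΣxy − (Σx)(Σy) = 11·1268 − (71)(182) = 1026
Denominator: √[(nΣx²−(Σx)²)(nΣy²−(Σy)²)]
  nΣx²−(Σx)² = 11·609 − 5041 = 1658;  nΣy²−(Σy)² = 11·3316 − 33124 = 3352
  √(1658·3352) = √5557616 = 2357.4596
r = 1026 / 2357.4596 = 0.4352
t = r·√(n−2)/√(1−r²) = 0.4352·√9 / √(1−0.189399) = 1.305600 / 0.900334 = 1.450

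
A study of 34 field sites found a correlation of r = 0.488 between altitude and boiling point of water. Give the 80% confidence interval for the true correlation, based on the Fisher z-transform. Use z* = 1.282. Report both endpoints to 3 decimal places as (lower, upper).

z_r = atanh(0.488) = 0.533432;  SE = 1/√(n−3) = 1/√31 = 0.179605
z-limits: 0.533432 ± 1.282·0.179605 = 0.533432 ± 0.230254 = [0.303178, 0.763686]
ρ-limits: (tanh 0.303178, tanh 0.763686) = (0.294, 0.643)

(0.294, 0.643)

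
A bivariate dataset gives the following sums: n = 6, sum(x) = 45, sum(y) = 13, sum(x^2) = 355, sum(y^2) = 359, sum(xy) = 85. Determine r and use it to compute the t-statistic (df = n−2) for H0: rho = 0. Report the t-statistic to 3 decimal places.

S_xy = nΣxy − ΣxΣy = 6·85 − 45·13 = 510 − 585 = -75
S_xx = nΣx² − (Σx)² = 6·355 − 45² = 2130 − 2025 = 105
S_yy = nΣy² − (Σy)² = 6·359 − 13² = 2154 − 169 = 1985
r = S_xy / √(S_xx·S_yy) = -75 / √(105·1985) = -75 / √208425 = -75 / 456.5359 = -0.1643
t = r·√(n−2)/√(1−r²) = -0.1643·√4 / √(1−0.026994) = -0.328600 / 0.986411 = -0.333

-0.333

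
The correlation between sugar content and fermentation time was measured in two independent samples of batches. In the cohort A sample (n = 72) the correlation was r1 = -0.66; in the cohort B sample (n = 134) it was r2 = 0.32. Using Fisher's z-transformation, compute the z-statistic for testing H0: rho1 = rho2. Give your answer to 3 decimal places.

-7.559

Fisher z-transforms: z1 = atanh(-0.66) = -0.792814, z2 = atanh(0.32) = 0.331647; difference d = -1.124461
Var(d) = 1/69 + 1/131 = 0.0144928 + 0.0076336 = 0.0221264
z = d/√Var(d) = -1.124461 / √0.0221264 = -1.124461 / 0.148749 = -7.559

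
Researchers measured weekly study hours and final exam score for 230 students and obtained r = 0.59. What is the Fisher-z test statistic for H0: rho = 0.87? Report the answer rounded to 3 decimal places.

Fisher z: atanh(0.59) = 0.677666, atanh(0.87) = 1.333080
z = (z_r − z_0)·√(n−3) = (0.677666 − 1.333080)·√227 = -0.655414 · 15.066519 = -9.875

-9.875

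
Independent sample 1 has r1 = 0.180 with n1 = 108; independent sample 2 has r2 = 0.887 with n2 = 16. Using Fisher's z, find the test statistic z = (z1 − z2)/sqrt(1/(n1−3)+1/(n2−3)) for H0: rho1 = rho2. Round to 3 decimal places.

-4.169

Fisher z-transforms: z1 = atanh(0.180) = 0.181983, z2 = atanh(0.887) = 1.407678; difference d = -1.225695
Var(d) = 1/105 + 1/13 = 0.0095238 + 0.0769231 = 0.0864469
z = d/√Var(d) = -1.225695 / √0.0864469 = -1.225695 / 0.294019 = -4.169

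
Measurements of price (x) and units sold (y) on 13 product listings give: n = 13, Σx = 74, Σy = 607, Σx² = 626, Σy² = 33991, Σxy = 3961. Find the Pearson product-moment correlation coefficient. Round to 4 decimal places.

Numerator: nΣxy − (Σx)(Σy) = 13·3961 − (74)(607) = 6575
Denominator: √[(nΣx²−(Σx)²)(nΣy²−(Σy)²)]
  nΣx²−(Σx)² = 13·626 − 5476 = 2662;  nΣy²−(Σy)² = 13·33991 − 368449 = 73434
  √(2662·73434) = √195481308 = 13981.4630
r = 6575 / 13981.4630 = 0.4703

0.4703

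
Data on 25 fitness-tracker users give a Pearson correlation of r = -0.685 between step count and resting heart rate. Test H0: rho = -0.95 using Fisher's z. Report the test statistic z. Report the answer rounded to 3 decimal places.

4.659

Fisher z: atanh(-0.685) = -0.838474, atanh(-0.95) = -1.831781
z = (z_r − z_0)·√(n−3) = (-0.838474 − (-1.831781))·√22 = 0.993307 · 4.690416 = 4.659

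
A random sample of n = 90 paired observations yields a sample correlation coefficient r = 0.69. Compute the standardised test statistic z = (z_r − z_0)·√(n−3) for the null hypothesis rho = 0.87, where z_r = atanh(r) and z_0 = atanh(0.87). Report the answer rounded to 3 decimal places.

-4.525

z_r = atanh(0.69) = 0.847956,  z_0 = atanh(0.87) = 1.333080
SE = 1/√(n−3) = 1/√87 = 0.107211
z = (z_r − z_0)/SE = (0.847956 − 1.333080) / 0.107211 = -0.485124 / 0.107211 = -4.525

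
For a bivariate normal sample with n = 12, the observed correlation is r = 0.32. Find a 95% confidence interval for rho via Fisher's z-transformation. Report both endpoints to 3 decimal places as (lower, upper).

(-0.311, 0.755)

Fisher z: z_r = atanh(r) = ½·ln((1+0.32)/(1−0.32)) = 0.331647
SE(z) = 1/√(n−3) = 1/√9 = 0.333333
95% ⇒ z* = 1.960; margin = 1.960·0.333333 = 0.653333
CI on z-scale: (-0.321686, 0.984980)
Back-transform: tanh(-0.321686) = -0.311031, tanh(0.984980) = 0.755214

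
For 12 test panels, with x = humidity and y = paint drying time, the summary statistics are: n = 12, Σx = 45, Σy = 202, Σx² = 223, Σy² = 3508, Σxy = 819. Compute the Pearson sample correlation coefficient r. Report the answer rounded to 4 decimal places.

0.8047

Numerator: nΣxy − (Σx)(Σy) = 12·819 − (45)(202) = 738
Denominator: √[(nΣx²−(Σx)²)(nΣy²−(Σy)²)]
  nΣx²−(Σx)² = 12·223 − 2025 = 651;  nΣy²−(Σy)² = 12·3508 − 40804 = 1292
  √(651·1292) = √841092 = 917.1107
r = 738 / 917.1107 = 0.8047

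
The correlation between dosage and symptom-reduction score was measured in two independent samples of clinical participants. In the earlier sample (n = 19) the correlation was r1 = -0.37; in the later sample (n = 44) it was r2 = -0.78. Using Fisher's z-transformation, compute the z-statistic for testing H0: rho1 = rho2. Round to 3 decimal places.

2.229

Fisher z-transforms: z1 = atanh(-0.37) = -0.388423, z2 = atanh(-0.78) = -1.045371; difference d = 0.656948
Var(d) = 1/16 + 1/41 = 0.0625000 + 0.0243902 = 0.0868902
z = d/√Var(d) = 0.656948 / √0.0868902 = 0.656948 / 0.294771 = 2.229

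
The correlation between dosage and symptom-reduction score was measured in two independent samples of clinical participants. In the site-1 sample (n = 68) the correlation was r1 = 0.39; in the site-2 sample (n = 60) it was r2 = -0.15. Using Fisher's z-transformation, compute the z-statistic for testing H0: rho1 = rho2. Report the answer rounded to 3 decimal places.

Fisher z-transforms: z1 = atanh(0.39) = 0.411800, z2 = atanh(-0.15) = -0.151140; difference d = 0.562940
Var(d) = 1/65 + 1/57 = 0.0153846 + 0.0175439 = 0.0329285
z = d/√Var(d) = 0.562940 / √0.0329285 = 0.562940 / 0.181462 = 3.102

3.102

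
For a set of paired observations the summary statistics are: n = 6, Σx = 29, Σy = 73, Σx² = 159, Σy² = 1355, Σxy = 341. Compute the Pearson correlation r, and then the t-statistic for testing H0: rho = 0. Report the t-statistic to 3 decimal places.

-0.254

S_xy = nΣxy − ΣxΣy = 6·341 − 29·73 = 2046 − 2117 = -71
S_xx = nΣx² − (Σx)² = 6·159 − 29² = 954 − 841 = 113
S_yy = nΣy² − (Σy)² = 6·1355 − 73² = 8130 − 5329 = 2801
r = S_xy / √(S_xx·S_yy) = -71 / √(113·2801) = -71 / √316513 = -71 / 562.5949 = -0.1262
t = r·√(n−2)/√(1−r²) = -0.1262·√4 / √(1−0.015926) = -0.252400 / 0.992005 = -0.254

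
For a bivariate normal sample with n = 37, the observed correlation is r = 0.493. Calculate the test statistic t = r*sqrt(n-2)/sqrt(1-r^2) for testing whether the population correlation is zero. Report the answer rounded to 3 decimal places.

3.352

1 − r² = 1 − 0.243049 = 0.756951;  √(1−r²) = 0.870029
√(n−2) = √35 = 5.916080
t = r·√(n−2)/√(1−r²) = 0.493 · 5.916080 / 0.870029 = 3.352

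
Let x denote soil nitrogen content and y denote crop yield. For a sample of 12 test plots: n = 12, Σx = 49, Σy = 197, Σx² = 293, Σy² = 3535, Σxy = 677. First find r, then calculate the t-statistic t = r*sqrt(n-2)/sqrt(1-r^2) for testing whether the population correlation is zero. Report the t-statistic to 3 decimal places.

-3.721

Numerator: nΣxy − (Σx)(Σy) = 12·677 − (49)(197) = -1529
Denominator: √[(nΣx²−(Σx)²)(nΣy²−(Σy)²)]
  nΣx²−(Σx)² = 12·293 − 2401 = 1115;  nΣy²−(Σy)² = 12·3535 − 38809 = 3611
  √(1115·3611) = √4026265 = 2006.5555
r = -1529 / 2006.5555 = -0.7620
t = r·√(n−2)/√(1−r²) = -0.7620·√10 / √(1−0.580644) = -2.409656 / 0.647577 = -3.721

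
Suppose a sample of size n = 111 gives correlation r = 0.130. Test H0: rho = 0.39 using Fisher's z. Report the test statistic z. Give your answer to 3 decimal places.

z_r = atanh(0.130) = 0.130740,  z_0 = atanh(0.39) = 0.411800
SE = 1/√(n−3) = 1/√108 = 0.096225
z = (z_r − z_0)/SE = (0.130740 − 0.411800) / 0.096225 = -0.281060 / 0.096225 = -2.921

-2.921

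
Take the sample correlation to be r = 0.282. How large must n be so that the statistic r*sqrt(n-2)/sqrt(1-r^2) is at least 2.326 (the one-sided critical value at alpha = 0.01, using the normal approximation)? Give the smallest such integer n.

65

r√(n−2)/√(1−r²) ≥ 2.326  ⇔  n−2 ≥ (2.326)²·(1−r²)/r²
(1−r²)/r² = (1−0.079524)/0.079524 = 11.5748
n ≥ 2 + 5.410276·11.5748 = 2 + 62.6229 = 64.6229
⌈64.6229⌉ = 65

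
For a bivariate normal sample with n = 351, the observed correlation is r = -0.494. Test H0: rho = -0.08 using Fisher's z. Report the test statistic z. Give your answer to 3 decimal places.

Fisher z: atanh(-0.494) = -0.541338, atanh(-0.08) = -0.080171
z = (z_r − z_0)·√(n−3) = (-0.541338 − (-0.080171))·√348 = -0.461167 · 18.654758 = -8.603

-8.603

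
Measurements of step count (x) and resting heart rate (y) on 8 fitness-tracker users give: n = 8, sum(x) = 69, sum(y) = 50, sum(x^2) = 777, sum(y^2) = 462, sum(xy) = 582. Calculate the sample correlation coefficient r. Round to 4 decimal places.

0.9142

Numerator: nΣxy − (Σx)(Σy) = 8·582 − (69)(50) = 1206
Denominator: √[(nΣx²−(Σx)²)(nΣy²−(Σy)²)]
  nΣx²−(Σx)² = 8·777 − 4761 = 1455;  nΣy²−(Σy)² = 8·462 − 2500 = 1196
  √(1455·1196) = √1740180 = 1319.1588
r = 1206 / 1319.1588 = 0.9142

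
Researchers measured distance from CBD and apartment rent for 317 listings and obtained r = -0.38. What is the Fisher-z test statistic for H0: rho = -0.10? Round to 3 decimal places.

Fisher z: atanh(-0.38) = -0.400060, atanh(-0.10) = -0.100335
z = (z_r − z_0)·√(n−3) = (-0.400060 − (-0.100335))·√314 = -0.299725 · 17.720045 = -5.311

-5.311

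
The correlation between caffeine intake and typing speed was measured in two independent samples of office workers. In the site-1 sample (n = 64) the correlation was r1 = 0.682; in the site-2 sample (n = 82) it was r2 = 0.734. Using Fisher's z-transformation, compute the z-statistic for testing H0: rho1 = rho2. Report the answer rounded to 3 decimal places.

z1 = atanh(0.682) = 0.832844,  z2 = atanh(0.734) = 0.937345
SE = √(1/(n1−3) + 1/(n2−3)) = √(1/61 + 1/79) = √(0.0163934 + 0.0126582) = √0.0290516 = 0.170445
z = (z1 − z2)/SE = (0.832844 − 0.937345) / 0.170445 = -0.104501 / 0.170445 = -0.613

-0.613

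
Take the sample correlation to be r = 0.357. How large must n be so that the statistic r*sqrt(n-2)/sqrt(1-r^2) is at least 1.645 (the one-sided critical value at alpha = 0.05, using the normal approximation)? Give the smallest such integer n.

r√(n−2)/√(1−r²) ≥ 1.645  ⇔  n−2 ≥ (1.645)²·(1−r²)/r²
(1−r²)/r² = (1−0.127449)/0.127449 = 6.8463
n ≥ 2 + 2.706025·6.8463 = 2 + 18.5263 = 20.5263
⌈20.5263⌉ = 21

21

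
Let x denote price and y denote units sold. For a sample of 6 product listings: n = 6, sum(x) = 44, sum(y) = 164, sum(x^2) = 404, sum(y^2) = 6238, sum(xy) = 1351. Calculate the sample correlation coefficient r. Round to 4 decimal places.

0.3926

S_xy = nΣxy − ΣxΣy = 6·1351 − 44·164 = 8106 − 7216 = 890
S_xx = nΣx² − (Σx)² = 6·404 − 44² = 2424 − 1936 = 488
S_yy = nΣy² − (Σy)² = 6·6238 − 164² = 37428 − 26896 = 10532
r = S_xy / √(S_xx·S_yy) = 890 / √(488·10532) = 890 / √5139616 = 890 / 2267.0721 = 0.3926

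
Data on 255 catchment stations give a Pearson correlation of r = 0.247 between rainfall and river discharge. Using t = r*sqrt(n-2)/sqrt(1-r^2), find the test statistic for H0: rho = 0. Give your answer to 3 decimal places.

4.054

1 − r² = 1 − 0.061009 = 0.938991;  √(1−r²) = 0.969015
√(n−2) = √253 = 15.905974
t = r·√(n−2)/√(1−r²) = 0.247 · 15.905974 / 0.969015 = 4.054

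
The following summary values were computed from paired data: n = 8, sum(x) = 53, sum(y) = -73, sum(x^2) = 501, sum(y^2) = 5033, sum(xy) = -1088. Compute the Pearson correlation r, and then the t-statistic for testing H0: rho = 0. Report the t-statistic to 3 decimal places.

S_xy = nΣxy − ΣxΣy = 8·(-1088) − 53·(-73) = -8704 − (-3869) = -4835
S_xx = nΣx² − (Σx)² = 8·501 − 53² = 4008 − 2809 = 1199
S_yy = nΣy² − (Σy)² = 8·5033 − (-73)² = 40264 − 5329 = 34935
r = S_xy / √(S_xx·S_yy) = -4835 / √(1199·34935) = -4835 / √41887065 = -4835 / 6472.0217 = -0.7471
t = r·√(n−2)/√(1−r²) = -0.7471·√6 / √(1−0.558158) = -1.830014 / 0.664712 = -2.753

-2.753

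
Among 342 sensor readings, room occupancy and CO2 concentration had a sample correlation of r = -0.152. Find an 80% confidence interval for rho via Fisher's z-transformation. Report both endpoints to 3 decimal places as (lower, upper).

z_r = atanh(-0.152) = -0.153187;  SE = 1/√(n−3) = 1/√339 = 0.054313
z-limits: -0.153187 ± 1.282·0.054313 = -0.153187 ± 0.069629 = [-0.222816, -0.083558]
ρ-limits: (tanh -0.222816, tanh -0.083558) = (-0.219, -0.083)

(-0.219, -0.083)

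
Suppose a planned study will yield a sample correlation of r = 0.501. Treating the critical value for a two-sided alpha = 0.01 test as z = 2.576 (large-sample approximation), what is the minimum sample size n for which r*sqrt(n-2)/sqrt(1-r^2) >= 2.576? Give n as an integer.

r√(n−2)/√(1−r²) ≥ 2.576  ⇔  n−2 ≥ (2.576)²·(1−r²)/r²
(1−r²)/r² = (1−0.251001)/0.251001 = 2.9840
n ≥ 2 + 6.635776·2.9840 = 2 + 19.8012 = 21.8012
⌈21.8012⌉ = 22

22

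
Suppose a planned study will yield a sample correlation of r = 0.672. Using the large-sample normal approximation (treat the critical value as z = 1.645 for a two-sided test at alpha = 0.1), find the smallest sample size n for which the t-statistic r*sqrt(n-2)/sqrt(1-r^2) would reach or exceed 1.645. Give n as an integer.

6

r√(n−2)/√(1−r²) ≥ 1.645  ⇔  n−2 ≥ (1.645)²·(1−r²)/r²
(1−r²)/r² = (1−0.451584)/0.451584 = 1.2144
n ≥ 2 + 2.706025·1.2144 = 2 + 3.2862 = 5.2862
⌈5.2862⌉ = 6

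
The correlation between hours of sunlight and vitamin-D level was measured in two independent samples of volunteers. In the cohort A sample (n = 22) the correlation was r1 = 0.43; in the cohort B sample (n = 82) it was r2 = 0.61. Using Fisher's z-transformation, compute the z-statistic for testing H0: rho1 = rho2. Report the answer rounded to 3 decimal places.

-0.975

Fisher z-transforms: z1 = atanh(0.43) = 0.459897, z2 = atanh(0.61) = 0.708921; difference d = -0.249024
Var(d) = 1/19 + 1/79 = 0.0526316 + 0.0126582 = 0.0652898
z = d/√Var(d) = -0.249024 / √0.0652898 = -0.249024 / 0.255519 = -0.975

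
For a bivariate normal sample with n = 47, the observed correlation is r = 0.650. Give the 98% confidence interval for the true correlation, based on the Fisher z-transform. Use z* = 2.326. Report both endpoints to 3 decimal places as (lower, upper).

(0.401, 0.810)

Fisher z: z_r = atanh(r) = ½·ln((1+0.650)/(1−0.650)) = 0.775299
SE(z) = 1/√(n−3) = 1/√44 = 0.150756
98% ⇒ z* = 2.326; margin = 2.326·0.150756 = 0.350658
CI on z-scale: (0.424641, 1.125957)
Back-transform: tanh(0.424641) = 0.400833, tanh(1.125957) = 0.809631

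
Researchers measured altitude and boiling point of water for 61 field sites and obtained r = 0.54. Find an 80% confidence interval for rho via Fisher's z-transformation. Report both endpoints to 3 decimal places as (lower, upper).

(0.410, 0.648)

z_r = atanh(0.54) = 0.604156;  SE = 1/√(n−3) = 1/√58 = 0.131306
z-limits: 0.604156 ± 1.282·0.131306 = 0.604156 ± 0.168334 = [0.435822, 0.772490]
ρ-limits: (tanh 0.435822, tanh 0.772490) = (0.410, 0.648)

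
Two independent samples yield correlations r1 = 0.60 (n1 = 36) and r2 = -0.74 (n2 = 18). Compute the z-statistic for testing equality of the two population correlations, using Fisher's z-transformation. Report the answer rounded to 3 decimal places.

z1 = atanh(0.60) = 0.693147,  z2 = atanh(-0.74) = -0.950479
SE = √(1/(n1−3) + 1/(n2−3)) = √(1/33 + 1/15) = √(0.0303030 + 0.0666667) = √0.0969697 = 0.311400
z = (z1 − z2)/SE = (0.693147 − (-0.950479)) / 0.311400 = 1.643626 / 0.311400 = 5.278

5.278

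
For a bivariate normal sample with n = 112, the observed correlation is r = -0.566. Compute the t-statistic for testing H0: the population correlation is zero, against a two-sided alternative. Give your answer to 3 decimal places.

1 − r² = 1 − 0.320356 = 0.679644;  √(1−r²) = 0.824405
√(n−2) = √110 = 10.488088
t = r·√(n−2)/√(1−r²) = -0.566 · 10.488088 / 0.824405 = -7.201

-7.201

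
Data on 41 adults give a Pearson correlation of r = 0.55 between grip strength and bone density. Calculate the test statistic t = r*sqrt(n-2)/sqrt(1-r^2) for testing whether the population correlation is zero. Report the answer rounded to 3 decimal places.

4.113

t = r·√(n−2) / √(1−r²) with r = 0.55, n = 41
  = 0.55·√39 / √(1 − 0.3025)
  = 0.55·6.244998 / 0.835165
  = 3.434749 / 0.835165 = 4.113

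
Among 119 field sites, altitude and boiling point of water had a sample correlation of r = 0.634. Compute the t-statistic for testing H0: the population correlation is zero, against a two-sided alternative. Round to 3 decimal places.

t = r·√(n−2) / √(1−r²) with r = 0.634, n = 119
  = 0.634·√117 / √(1 − 0.401956)
  = 0.634·10.816654 / 0.773333
  = 6.857759 / 0.773333 = 8.868

8.868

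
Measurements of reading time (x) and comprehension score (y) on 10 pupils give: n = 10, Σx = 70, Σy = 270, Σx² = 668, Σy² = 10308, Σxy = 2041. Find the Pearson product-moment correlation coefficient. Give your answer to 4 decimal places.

0.2060

Numerator: nΣxy − (Σx)(Σy) = 10·2041 − (70)(270) = 1510
Denominator: √[(nΣx²−(Σx)²)(nΣy²−(Σy)²)]
  nΣx²−(Σx)² = 10·668 − 4900 = 1780;  nΣy²−(Σy)² = 10·10308 − 72900 = 30180
  √(1780·30180) = √53720400 = 7329.4202
r = 1510 / 7329.4202 = 0.2060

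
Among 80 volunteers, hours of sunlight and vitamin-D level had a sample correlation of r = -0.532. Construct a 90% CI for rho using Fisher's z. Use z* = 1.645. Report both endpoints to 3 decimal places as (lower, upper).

(-0.653, -0.385)

z_r = atanh(-0.532) = -0.592931;  SE = 1/√(n−3) = 1/√77 = 0.113961
z-limits: -0.592931 ± 1.645·0.113961 = -0.592931 ± 0.187466 = [-0.780397, -0.405465]
ρ-limits: (tanh -0.780397, tanh -0.405465) = (-0.653, -0.385)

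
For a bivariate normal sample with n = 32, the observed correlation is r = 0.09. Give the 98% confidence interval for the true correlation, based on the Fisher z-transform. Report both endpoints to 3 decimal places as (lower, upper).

Fisher z: z_r = atanh(r) = ½·ln((1+0.09)/(1−0.09)) = 0.090244
SE(z) = 1/√(n−3) = 1/√29 = 0.185695
98% ⇒ z* = 2.326; margin = 2.326·0.185695 = 0.431927
CI on z-scale: (-0.341683, 0.522171)
Back-transform: tanh(-0.341683) = -0.328979, tanh(0.522171) = 0.479374

(-0.329, 0.479)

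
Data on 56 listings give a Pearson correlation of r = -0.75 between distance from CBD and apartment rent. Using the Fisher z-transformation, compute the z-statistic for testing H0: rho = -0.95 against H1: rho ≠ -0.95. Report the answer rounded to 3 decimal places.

6.252

z_r = atanh(-0.75) = -0.972955,  z_0 = atanh(-0.95) = -1.831781
SE = 1/√(n−3) = 1/√53 = 0.137361
z = (z_r − z_0)/SE = (-0.972955 − (-1.831781)) / 0.137361 = 0.858826 / 0.137361 = 6.252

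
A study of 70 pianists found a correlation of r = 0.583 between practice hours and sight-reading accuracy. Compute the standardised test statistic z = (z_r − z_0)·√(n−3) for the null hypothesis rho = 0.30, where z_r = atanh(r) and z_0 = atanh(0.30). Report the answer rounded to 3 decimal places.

z_r = atanh(0.583) = 0.666995,  z_0 = atanh(0.30) = 0.309520
SE = 1/√(n−3) = 1/√67 = 0.122169
z = (z_r − z_0)/SE = (0.666995 − 0.309520) / 0.122169 = 0.357475 / 0.122169 = 2.926

2.926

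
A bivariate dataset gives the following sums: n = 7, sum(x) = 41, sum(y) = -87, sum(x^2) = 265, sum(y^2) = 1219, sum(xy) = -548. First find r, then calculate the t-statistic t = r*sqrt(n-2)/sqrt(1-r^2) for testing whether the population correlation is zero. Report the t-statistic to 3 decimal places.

-1.948

S_xy = nΣxy − ΣxΣy = 7·(-548) − 41·(-87) = -3836 − (-3567) = -269
S_xx = nΣx² − (Σx)² = 7·265 − 41² = 1855 − 1681 = 174
S_yy = nΣy² − (Σy)² = 7·1219 − (-87)² = 8533 − 7569 = 964
r = S_xy / √(S_xx·S_yy) = -269 / √(174·964) = -269 / √167736 = -269 / 409.5559 = -0.6568
t = r·√(n−2)/√(1−r²) = -0.6568·√5 / √(1−0.431386) = -1.468649 / 0.754065 = -1.948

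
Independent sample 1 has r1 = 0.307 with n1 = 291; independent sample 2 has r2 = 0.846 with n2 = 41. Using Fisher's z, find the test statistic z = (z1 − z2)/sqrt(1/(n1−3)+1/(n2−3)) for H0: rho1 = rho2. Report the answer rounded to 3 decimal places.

z1 = atanh(0.307) = 0.317230,  z2 = atanh(0.846) = 1.241912
SE = √(1/(n1−3) + 1/(n2−3)) = √(1/288 + 1/38) = √(0.0034722 + 0.0263158) = √0.0297880 = 0.172592
z = (z1 − z2)/SE = (0.317230 − 1.241912) / 0.172592 = -0.924682 / 0.172592 = -5.358

-5.358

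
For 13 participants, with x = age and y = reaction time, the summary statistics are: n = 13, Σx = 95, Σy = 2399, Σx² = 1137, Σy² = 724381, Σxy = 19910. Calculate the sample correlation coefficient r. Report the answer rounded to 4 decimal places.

Numerator: nΣxy − (Σx)(Σy) = 13·19910 − (95)(2399) = 30925
Denominator: √[(nΣx²−(Σx)²)(nΣy²−(Σy)²)]
  nΣx²−(Σx)² = 13·1137 − 9025 = 5756;  nΣy²−(Σy)² = 13·724381 − 5755201 = 3661752
  √(5756·3661752) = √21077044512 = 145179.3529
r = 30925 / 145179.3529 = 0.2130

0.2130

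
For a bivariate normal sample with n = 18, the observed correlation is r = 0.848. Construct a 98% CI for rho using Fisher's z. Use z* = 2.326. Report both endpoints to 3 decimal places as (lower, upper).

z_r = atanh(0.848) = 1.248989;  SE = 1/√(n−3) = 1/√15 = 0.258199
z-limits: 1.248989 ± 2.326·0.258199 = 1.248989 ± 0.600571 = [0.648418, 1.849560]
ρ-limits: (tanh 0.648418, tanh 1.849560) = (0.571, 0.952)

(0.571, 0.952)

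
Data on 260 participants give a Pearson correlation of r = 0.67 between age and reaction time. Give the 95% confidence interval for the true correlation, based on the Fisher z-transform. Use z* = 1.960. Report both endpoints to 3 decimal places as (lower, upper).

Fisher z: z_r = atanh(r) = ½·ln((1+0.67)/(1−0.67)) = 0.810743
SE(z) = 1/√(n−3) = 1/√257 = 0.062378
95% ⇒ z* = 1.960; margin = 1.960·0.062378 = 0.122261
CI on z-scale: (0.688482, 0.933004)
Back-transform: tanh(0.688482) = 0.597006, tanh(0.933004) = 0.731991

(0.597, 0.732)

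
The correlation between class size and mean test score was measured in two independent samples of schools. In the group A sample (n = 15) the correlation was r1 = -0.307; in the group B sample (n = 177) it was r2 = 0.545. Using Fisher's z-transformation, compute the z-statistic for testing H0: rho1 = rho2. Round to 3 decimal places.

z1 = atanh(-0.307) = -0.317230,  z2 = atanh(0.545) = 0.611241
SE = √(1/(n1−3) + 1/(n2−3)) = √(1/12 + 1/174) = √(0.0833333 + 0.0057471) = √0.0890804 = 0.298463
z = (z1 − z2)/SE = (-0.317230 − 0.611241) / 0.298463 = -0.928471 / 0.298463 = -3.111

-3.111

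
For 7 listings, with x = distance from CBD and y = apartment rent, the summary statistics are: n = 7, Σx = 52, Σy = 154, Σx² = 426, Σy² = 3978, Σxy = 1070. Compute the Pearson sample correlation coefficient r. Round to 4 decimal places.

S_xy = nΣxy − ΣxΣy = 7·1070 − 52·154 = 7490 − 8008 = -518
S_xx = nΣx² − (Σx)² = 7·426 − 52² = 2982 − 2704 = 278
S_yy = nΣy² − (Σy)² = 7·3978 − 154² = 27846 − 23716 = 4130
r = S_xy / √(S_xx·S_yy) = -518 / √(278·4130) = -518 / √1148140 = -518 / 1071.5129 = -0.4834

-0.4834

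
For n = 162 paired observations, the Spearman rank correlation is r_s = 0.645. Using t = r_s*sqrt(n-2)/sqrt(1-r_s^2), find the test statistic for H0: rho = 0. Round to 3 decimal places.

t = r_s·√(n−2) / √(1−r_s²) with r_s = 0.645, n = 162
  = 0.645·√160 / √(1 − 0.416025)
  = 0.645·12.649111 / 0.764183
  = 8.158677 / 0.764183 = 10.676

10.676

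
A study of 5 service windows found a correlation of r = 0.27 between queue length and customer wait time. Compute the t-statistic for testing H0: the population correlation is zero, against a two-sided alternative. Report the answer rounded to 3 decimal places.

0.486

t = r·√(n−2) / √(1−r²) with r = 0.27, n = 5
  = 0.27·√3 / √(1 − 0.0729)
  = 0.27·1.732051 / 0.962860
  = 0.467654 / 0.962860 = 0.486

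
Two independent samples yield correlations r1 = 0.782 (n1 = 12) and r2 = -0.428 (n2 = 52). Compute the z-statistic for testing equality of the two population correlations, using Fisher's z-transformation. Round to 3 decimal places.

4.158

Fisher z-transforms: z1 = atanh(0.782) = 1.050498, z2 = atanh(-0.428) = -0.457446; difference d = 1.507944
Var(d) = 1/9 + 1/49 = 0.1111111 + 0.0204082 = 0.1315193
z = d/√Var(d) = 1.507944 / √0.1315193 = 1.507944 / 0.362656 = 4.158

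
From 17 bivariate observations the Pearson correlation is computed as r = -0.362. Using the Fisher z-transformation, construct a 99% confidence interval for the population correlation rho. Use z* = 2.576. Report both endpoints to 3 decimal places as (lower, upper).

z_r = atanh(-0.362) = -0.379186;  SE = 1/√(n−3) = 1/√14 = 0.267261
z-limits: -0.379186 ± 2.576·0.267261 = -0.379186 ± 0.688464 = [-1.067650, 0.309278]
ρ-limits: (tanh -1.067650, tanh 0.309278) = (-0.789, 0.300)

(-0.789, 0.300)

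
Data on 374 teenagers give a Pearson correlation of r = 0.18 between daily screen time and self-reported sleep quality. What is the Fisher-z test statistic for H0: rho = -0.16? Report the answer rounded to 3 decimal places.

6.614

Fisher z: atanh(0.18) = 0.181983, atanh(-0.16) = -0.161387
z = (z_r − z_0)·√(n−3) = (0.181983 − (-0.161387))·√371 = 0.343370 · 19.261360 = 6.614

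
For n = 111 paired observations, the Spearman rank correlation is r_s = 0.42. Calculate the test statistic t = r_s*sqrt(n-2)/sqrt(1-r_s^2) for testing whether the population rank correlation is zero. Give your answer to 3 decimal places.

4.832

t = r_s·√(n−2) / √(1−r_s²) with r_s = 0.42, n = 111
  = 0.42·√109 / √(1 − 0.1764)
  = 0.42·10.440307 / 0.907524
  = 4.384929 / 0.907524 = 4.832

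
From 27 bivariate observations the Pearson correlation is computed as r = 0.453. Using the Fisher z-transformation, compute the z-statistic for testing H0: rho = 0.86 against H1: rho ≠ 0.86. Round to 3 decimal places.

Fisher z: atanh(0.453) = 0.488468, atanh(0.86) = 1.293345
z = (z_r − z_0)·√(n−3) = (0.488468 − 1.293345)·√24 = -0.804877 · 4.898979 = -3.943

-3.943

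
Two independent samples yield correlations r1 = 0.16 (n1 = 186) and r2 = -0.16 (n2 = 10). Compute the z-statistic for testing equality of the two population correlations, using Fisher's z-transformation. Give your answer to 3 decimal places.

z1 = atanh(0.16) = 0.161387,  z2 = atanh(-0.16) = -0.161387
SE = √(1/(n1−3) + 1/(n2−3)) = √(1/183 + 1/7) = √(0.0054645 + 0.1428571) = √0.1483216 = 0.385125
z = (z1 − z2)/SE = (0.161387 − (-0.161387)) / 0.385125 = 0.322774 / 0.385125 = 0.838

0.838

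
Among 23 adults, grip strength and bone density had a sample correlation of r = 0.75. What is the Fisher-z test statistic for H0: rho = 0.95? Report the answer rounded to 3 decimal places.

-3.841

z_r = atanh(0.75) = 0.972955,  z_0 = atanh(0.95) = 1.831781
SE = 1/√(n−3) = 1/√20 = 0.223607
z = (z_r − z_0)/SE = (0.972955 − 1.831781) / 0.223607 = -0.858826 / 0.223607 = -3.841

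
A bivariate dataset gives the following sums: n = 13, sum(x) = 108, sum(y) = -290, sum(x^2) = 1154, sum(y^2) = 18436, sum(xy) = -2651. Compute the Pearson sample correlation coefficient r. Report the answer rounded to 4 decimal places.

S_xy = nΣxy − ΣxΣy = 13·(-2651) − 108·(-290) = -34463 − (-31320) = -3143
S_xx = nΣx² − (Σx)² = 13·1154 − 108² = 15002 − 11664 = 3338
S_yy = nΣy² − (Σy)² = 13·18436 − (-290)² = 239668 − 84100 = 155568
r = S_xy / √(S_xx·S_yy) = -3143 / √(3338·155568) = -3143 / √519285984 = -3143 / 22787.8473 = -0.1379

-0.1379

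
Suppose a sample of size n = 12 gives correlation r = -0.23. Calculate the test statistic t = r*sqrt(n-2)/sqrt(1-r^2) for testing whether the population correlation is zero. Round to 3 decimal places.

-0.747

t = r·√(n−2) / √(1−r²) with r = -0.23, n = 12
  = -0.23·√10 / √(1 − 0.0529)
  = -0.23·3.162278 / 0.973191
  = -0.727324 / 0.973191 = -0.747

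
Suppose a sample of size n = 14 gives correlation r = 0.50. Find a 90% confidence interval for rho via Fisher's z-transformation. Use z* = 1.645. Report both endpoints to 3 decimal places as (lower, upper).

Fisher z: z_r = atanh(r) = ½·ln((1+0.50)/(1−0.50)) = 0.549306
SE(z) = 1/√(n−3) = 1/√11 = 0.301511
90% ⇒ z* = 1.645; margin = 1.645·0.301511 = 0.495986
CI on z-scale: (0.053320, 1.045292)
Back-transform: tanh(0.053320) = 0.053270, tanh(1.045292) = 0.779969

(0.053, 0.780)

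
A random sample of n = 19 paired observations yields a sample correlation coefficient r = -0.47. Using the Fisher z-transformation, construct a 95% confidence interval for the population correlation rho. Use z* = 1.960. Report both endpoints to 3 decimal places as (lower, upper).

(-0.762, -0.020)

Fisher z: z_r = atanh(r) = ½·ln((1+(-0.47))/(1−(-0.47))) = -0.510070
SE(z) = 1/√(n−3) = 1/√16 = 0.250000
95% ⇒ z* = 1.960; margin = 1.960·0.250000 = 0.490000
CI on z-scale: (-1.000070, -0.020070)
Back-transform: tanh(-1.000070) = -0.761624, tanh(-0.020070) = -0.020067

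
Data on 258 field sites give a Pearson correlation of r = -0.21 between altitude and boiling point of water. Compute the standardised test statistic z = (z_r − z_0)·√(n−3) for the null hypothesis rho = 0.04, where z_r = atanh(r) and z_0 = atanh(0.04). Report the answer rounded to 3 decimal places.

-4.043

Fisher z: atanh(-0.21) = -0.213171, atanh(0.04) = 0.040021
z = (z_r − z_0)·√(n−3) = (-0.213171 − 0.040021)·√255 = -0.253192 · 15.968719 = -4.043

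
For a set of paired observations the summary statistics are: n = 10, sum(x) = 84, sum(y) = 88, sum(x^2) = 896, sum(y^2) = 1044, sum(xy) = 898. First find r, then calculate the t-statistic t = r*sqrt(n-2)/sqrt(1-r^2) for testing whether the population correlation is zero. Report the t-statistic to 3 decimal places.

Numerator: nΣxy − (Σx)(Σy) = 10·898 − (84)(88) = 1588
Denominator: √[(nΣx²−(Σx)²)(nΣy²−(Σy)²)]
  nΣx²−(Σx)² = 10·896 − 7056 = 1904;  nΣy²−(Σy)² = 10·1044 − 7744 = 2696
  √(1904·2696) = √5133184 = 2265.6531
r = 1588 / 2265.6531 = 0.7009
t = r·√(n−2)/√(1−r²) = 0.7009·√8 / √(1−0.491261) = 1.982445 / 0.713259 = 2.779

2.779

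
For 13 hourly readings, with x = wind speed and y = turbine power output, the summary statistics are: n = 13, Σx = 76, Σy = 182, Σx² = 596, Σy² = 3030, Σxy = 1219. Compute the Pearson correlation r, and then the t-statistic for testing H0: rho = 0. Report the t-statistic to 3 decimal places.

Numerator: nΣxy − (Σx)(Σy) = 13·1219 − (76)(182) = 2015
Denominator: √[(nΣx²−(Σx)²)(nΣy²−(Σy)²)]
  nΣx²−(Σx)² = 13·596 − 5776 = 1972;  nΣy²−(Σy)² = 13·3030 − 33124 = 6266
  √(1972·6266) = √12356552 = 3515.1888
r = 2015 / 3515.1888 = 0.5732
t = r·√(n−2)/√(1−r²) = 0.5732·√11 / √(1−0.328558) = 1.901089 / 0.819416 = 2.320

2.320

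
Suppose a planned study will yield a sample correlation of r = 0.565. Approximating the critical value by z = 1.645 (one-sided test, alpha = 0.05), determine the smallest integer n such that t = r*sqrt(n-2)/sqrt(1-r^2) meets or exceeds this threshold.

r√(n−2)/√(1−r²) ≥ 1.645  ⇔  n−2 ≥ (1.645)²·(1−r²)/r²
(1−r²)/r² = (1−0.319225)/0.319225 = 2.1326
n ≥ 2 + 2.706025·2.1326 = 2 + 5.7709 = 7.7709
⌈7.7709⌉ = 8

8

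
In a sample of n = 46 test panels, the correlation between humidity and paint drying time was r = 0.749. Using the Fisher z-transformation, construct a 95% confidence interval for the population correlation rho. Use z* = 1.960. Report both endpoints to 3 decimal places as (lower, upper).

(0.586, 0.854)

Fisher z: z_r = atanh(r) = ½·ln((1+0.749)/(1−0.749)) = 0.970673
SE(z) = 1/√(n−3) = 1/√43 = 0.152499
95% ⇒ z* = 1.960; margin = 1.960·0.152499 = 0.298898
CI on z-scale: (0.671775, 1.269571)
Back-transform: tanh(0.671775) = 0.586146, tanh(1.269571) = 0.853681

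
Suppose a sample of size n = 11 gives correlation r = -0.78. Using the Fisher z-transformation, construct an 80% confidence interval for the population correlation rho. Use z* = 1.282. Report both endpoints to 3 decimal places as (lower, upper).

z_r = atanh(-0.78) = -1.045371;  SE = 1/√(n−3) = 1/√8 = 0.353553
z-limits: -1.045371 ± 1.282·0.353553 = -1.045371 ± 0.453255 = [-1.498626, -0.592116]
ρ-limits: (tanh -1.498626, tanh -0.592116) = (-0.905, -0.531)

(-0.905, -0.531)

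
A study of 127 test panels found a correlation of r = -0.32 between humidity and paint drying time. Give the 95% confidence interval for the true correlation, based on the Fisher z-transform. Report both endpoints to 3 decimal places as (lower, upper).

Fisher z: z_r = atanh(r) = ½·ln((1+(-0.32))/(1−(-0.32))) = -0.331647
SE(z) = 1/√(n−3) = 1/√124 = 0.089803
95% ⇒ z* = 1.960; margin = 1.960·0.089803 = 0.176014
CI on z-scale: (-0.507661, -0.155633)
Back-transform: tanh(-0.507661) = -0.468121, tanh(-0.155633) = -0.154388

(-0.468, -0.154)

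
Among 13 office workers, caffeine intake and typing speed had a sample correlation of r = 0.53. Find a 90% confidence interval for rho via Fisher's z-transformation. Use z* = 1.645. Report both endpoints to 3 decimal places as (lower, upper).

(0.070, 0.804)

Fisher z: z_r = atanh(r) = ½·ln((1+0.53)/(1−0.53)) = 0.590145
SE(z) = 1/√(n−3) = 1/√10 = 0.316228
90% ⇒ z* = 1.645; margin = 1.645·0.316228 = 0.520195
CI on z-scale: (0.069950, 1.110340)
Back-transform: tanh(0.069950) = 0.069836, tanh(1.110340) = 0.804183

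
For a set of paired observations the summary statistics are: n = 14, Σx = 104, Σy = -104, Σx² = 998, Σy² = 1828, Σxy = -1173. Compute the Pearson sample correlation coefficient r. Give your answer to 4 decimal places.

-0.8209

Numerator: nΣxy − (Σx)(Σy) = 14·(-1173) − (104)(-104) = -5606
Denominator: √[(nΣx²−(Σx)²)(nΣy²−(Σy)²)]
  nΣx²−(Σx)² = 14·998 − 10816 = 3156;  nΣy²−(Σy)² = 14·1828 − 10816 = 14776
  √(3156·14776) = √46633056 = 6828.8400
r = -5606 / 6828.8400 = -0.8209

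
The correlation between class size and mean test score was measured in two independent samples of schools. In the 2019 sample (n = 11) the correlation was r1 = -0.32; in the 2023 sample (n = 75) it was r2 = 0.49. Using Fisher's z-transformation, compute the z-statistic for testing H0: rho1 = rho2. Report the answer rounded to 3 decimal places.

Fisher z-transforms: z1 = atanh(-0.32) = -0.331647, z2 = atanh(0.49) = 0.536060; difference d = -0.867707
Var(d) = 1/8 + 1/72 = 0.1250000 + 0.0138889 = 0.1388889
z = d/√Var(d) = -0.867707 / √0.1388889 = -0.867707 / 0.372678 = -2.328

-2.328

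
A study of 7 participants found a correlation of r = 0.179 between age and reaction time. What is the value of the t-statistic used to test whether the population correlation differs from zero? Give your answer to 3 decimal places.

1 − r² = 1 − 0.032041 = 0.967959;  √(1−r²) = 0.983849
√(n−2) = √5 = 2.236068
t = r·√(n−2)/√(1−r²) = 0.179 · 2.236068 / 0.983849 = 0.407

0.407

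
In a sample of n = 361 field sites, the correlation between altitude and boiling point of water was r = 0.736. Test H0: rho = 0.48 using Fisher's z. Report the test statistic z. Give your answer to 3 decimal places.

7.922

z_r = atanh(0.736) = 0.941695,  z_0 = atanh(0.48) = 0.522984
SE = 1/√(n−3) = 1/√358 = 0.052852
z = (z_r − z_0)/SE = (0.941695 − 0.522984) / 0.052852 = 0.418711 / 0.052852 = 7.922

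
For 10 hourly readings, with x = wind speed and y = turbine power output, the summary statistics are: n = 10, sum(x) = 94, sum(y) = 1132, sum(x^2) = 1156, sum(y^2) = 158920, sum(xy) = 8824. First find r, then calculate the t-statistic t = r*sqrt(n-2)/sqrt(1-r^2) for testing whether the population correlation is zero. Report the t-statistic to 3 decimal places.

-2.279

Numerator: nΣxy − (Σx)(Σy) = 10·8824 − (94)(1132) = -18168
Denominator: √[(nΣx²−(Σx)²)(nΣy²−(Σy)²)]
  nΣx²−(Σx)² = 10·1156 − 8836 = 2724;  nΣy²−(Σy)² = 10·158920 − 1281424 = 307776
  √(2724·307776) = √838381824 = 28954.8238
r = -18168 / 28954.8238 = -0.6275
t = r·√(n−2)/√(1−r²) = -0.6275·√8 / √(1−0.393756) = -1.774838 / 0.778617 = -2.279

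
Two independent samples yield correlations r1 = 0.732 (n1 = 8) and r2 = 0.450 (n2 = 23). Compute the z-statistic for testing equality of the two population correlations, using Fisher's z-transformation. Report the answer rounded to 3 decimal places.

z1 = atanh(0.732) = 0.933023,  z2 = atanh(0.450) = 0.484700
SE = √(1/(n1−3) + 1/(n2−3)) = √(1/5 + 1/20) = √(0.2000000 + 0.0500000) = √0.2500000 = 0.500000
z = (z1 − z2)/SE = (0.933023 − 0.484700) / 0.500000 = 0.448323 / 0.500000 = 0.897

0.897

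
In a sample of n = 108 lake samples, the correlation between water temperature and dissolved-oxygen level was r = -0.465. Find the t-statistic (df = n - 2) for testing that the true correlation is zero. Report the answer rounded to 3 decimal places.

t = r·√(n−2) / √(1−r²) with r = -0.465, n = 108
  = -0.465·√106 / √(1 − 0.216225)
  = -0.465·10.295630 / 0.885311
  = -4.787468 / 0.885311 = -5.408

-5.408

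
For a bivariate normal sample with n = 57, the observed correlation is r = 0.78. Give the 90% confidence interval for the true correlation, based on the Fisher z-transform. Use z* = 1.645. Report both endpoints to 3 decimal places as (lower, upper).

Fisher z: z_r = atanh(r) = ½·ln((1+0.78)/(1−0.78)) = 1.045371
SE(z) = 1/√(n−3) = 1/√54 = 0.136083
90% ⇒ z* = 1.645; margin = 1.645·0.136083 = 0.223857
CI on z-scale: (0.821514, 1.269228)
Back-transform: tanh(0.821514) = 0.675893, tanh(1.269228) = 0.853588

(0.676, 0.854)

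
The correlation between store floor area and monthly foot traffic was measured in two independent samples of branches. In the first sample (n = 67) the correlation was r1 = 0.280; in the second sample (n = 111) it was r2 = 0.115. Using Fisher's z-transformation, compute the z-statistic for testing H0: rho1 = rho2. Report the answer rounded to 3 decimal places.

Fisher z-transforms: z1 = atanh(0.280) = 0.287682, z2 = atanh(0.115) = 0.115511; difference d = 0.172171
Var(d) = 1/64 + 1/108 = 0.0156250 + 0.0092593 = 0.0248843
z = d/√Var(d) = 0.172171 / √0.0248843 = 0.172171 / 0.157748 = 1.091

1.091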